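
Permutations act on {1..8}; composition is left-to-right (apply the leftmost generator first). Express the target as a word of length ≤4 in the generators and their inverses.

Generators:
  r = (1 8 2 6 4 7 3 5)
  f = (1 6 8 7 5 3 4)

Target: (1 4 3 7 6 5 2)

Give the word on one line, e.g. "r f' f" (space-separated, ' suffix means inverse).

  after r: (1 8 2 6 4 7 3 5)
  after f: (1 7 4 5 6)(2 8)
  after r': (1 4 3 7 6 5 2)

r f r'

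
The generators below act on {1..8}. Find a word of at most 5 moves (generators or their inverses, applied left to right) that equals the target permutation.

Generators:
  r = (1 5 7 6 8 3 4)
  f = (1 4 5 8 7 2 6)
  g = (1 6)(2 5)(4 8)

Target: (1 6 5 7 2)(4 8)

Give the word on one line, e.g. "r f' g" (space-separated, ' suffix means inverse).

  after r': (1 4 3 8 6 7 5)
  after g: (1 8)(2 5 6 7)(3 4)
  after r': (1 6 5 7 2)(4 8)

r' g r'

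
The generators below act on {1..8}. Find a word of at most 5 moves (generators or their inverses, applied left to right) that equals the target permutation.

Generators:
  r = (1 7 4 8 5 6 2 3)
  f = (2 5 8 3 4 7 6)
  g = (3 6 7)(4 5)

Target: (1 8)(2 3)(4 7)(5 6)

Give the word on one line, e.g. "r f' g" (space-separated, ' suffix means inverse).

  after r: (1 7 4 8 5 6 2 3)
  after r: (1 4 5 2)(3 7 8 6)
  after g: (1 5 2)(7 8)
  after r': (1 8)(2 3)(4 7)(5 6)

r r g r'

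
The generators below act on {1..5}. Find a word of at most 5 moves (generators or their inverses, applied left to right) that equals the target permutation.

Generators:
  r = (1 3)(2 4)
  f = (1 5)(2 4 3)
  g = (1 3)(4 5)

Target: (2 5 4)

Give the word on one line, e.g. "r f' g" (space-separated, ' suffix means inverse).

g f r f g

  after g: (1 3)(4 5)
  after f: (1 2 4)(3 5)
  after r: (1 4 3 5)
  after f: (1 3)(2 4)
  after g: (2 5 4)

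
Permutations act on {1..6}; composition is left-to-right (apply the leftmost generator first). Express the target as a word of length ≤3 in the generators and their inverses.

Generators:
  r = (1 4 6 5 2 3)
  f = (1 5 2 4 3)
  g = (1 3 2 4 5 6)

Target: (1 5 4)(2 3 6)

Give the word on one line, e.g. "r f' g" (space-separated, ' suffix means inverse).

r g' f'

  after r: (1 4 6 5 2 3)
  after g': (1 2)(3 6 4 5)
  after f': (1 5 4)(2 3 6)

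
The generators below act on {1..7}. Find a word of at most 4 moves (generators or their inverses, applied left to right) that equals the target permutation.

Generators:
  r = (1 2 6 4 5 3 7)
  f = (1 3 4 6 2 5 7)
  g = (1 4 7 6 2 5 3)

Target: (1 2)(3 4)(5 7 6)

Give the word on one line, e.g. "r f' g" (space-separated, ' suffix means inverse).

  after f': (1 7 5 2 6 4 3)
  after f': (1 5 6 3 7 2 4)
  after g': (1 2)(3 4)(5 7 6)

f' f' g'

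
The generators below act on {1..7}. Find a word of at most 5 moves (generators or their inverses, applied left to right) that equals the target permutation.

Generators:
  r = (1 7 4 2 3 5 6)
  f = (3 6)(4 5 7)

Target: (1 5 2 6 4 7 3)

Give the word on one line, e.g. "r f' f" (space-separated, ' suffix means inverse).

  after f': (3 6)(4 7 5)
  after r: (1 7 6 5 2 3)
  after f': (1 5 2 6 4 7 3)

f' r f'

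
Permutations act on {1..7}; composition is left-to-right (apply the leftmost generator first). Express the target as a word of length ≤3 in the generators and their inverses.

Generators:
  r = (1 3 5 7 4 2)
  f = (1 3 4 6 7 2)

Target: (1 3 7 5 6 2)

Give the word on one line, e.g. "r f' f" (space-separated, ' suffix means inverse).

r f' r

  after r: (1 3 5 7 4 2)
  after f': (3 5 6 4 7)
  after r: (1 3 7 5 6 2)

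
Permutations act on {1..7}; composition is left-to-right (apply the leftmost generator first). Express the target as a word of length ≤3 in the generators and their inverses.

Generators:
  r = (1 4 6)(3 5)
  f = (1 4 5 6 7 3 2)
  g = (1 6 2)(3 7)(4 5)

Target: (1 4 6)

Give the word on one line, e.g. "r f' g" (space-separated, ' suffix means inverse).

r' r'

  after r': (1 6 4)(3 5)
  after r': (1 4 6)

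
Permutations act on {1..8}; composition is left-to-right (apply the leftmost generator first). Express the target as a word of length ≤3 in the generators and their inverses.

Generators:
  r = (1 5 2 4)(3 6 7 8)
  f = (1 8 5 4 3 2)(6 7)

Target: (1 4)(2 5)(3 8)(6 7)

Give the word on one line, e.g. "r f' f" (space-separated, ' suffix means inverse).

  after f': (1 2 3 4 5 8)(6 7)
  after f': (1 3 5)(2 4 8)
  after f': (1 4)(2 5)(3 8)(6 7)

f' f' f'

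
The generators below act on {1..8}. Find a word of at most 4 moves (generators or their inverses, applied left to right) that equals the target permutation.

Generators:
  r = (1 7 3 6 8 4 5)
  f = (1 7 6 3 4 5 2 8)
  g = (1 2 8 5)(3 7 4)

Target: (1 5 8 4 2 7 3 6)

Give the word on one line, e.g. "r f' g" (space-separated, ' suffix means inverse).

f' g' r' f'

  after f': (1 8 2 5 4 3 6 7)
  after g': (1 2 8)(3 6)(5 7)
  after r': (1 2 6 7 4 8 5)
  after f': (1 5 8 4 2 7 3 6)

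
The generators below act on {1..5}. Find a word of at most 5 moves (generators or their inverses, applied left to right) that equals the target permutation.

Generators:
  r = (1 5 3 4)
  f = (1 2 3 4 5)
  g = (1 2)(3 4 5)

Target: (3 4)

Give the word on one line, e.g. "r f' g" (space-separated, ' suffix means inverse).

  after g: (1 2)(3 4 5)
  after r': (1 2 4)
  after r': (1 2 3 5)
  after f': (3 4)

g r' r' f'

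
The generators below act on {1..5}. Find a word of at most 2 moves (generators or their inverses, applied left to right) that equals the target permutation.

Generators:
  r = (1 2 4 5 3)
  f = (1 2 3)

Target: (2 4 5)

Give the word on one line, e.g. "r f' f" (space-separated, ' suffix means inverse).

  after r: (1 2 4 5 3)
  after f': (2 4 5)

r f'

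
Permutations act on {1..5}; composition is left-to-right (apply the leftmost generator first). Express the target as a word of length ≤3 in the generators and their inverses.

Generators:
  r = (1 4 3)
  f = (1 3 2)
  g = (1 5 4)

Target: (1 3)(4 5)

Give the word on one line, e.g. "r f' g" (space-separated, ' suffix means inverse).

  after g': (1 4 5)
  after r: (1 3)(4 5)

g' r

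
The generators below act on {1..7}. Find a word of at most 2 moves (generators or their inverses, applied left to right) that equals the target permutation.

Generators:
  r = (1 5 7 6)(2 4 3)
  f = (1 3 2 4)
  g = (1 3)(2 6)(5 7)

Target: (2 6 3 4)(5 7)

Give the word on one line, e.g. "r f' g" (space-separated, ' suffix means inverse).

  after g: (1 3)(2 6)(5 7)
  after f': (2 6 3 4)(5 7)

g f'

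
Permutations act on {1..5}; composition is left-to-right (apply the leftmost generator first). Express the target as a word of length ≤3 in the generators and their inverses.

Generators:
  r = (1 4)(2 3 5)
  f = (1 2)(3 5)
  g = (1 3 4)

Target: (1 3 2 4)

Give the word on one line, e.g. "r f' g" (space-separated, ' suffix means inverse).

  after f: (1 2)(3 5)
  after r: (1 3 2 4)

f r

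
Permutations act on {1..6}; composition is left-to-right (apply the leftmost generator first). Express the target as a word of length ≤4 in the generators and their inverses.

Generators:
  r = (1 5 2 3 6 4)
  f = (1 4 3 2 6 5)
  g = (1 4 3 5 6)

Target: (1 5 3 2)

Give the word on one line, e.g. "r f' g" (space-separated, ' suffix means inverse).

  after r': (1 4 6 3 2 5)
  after g: (1 3 2 6 5 4)
  after g: (1 5 3 2)

r' g g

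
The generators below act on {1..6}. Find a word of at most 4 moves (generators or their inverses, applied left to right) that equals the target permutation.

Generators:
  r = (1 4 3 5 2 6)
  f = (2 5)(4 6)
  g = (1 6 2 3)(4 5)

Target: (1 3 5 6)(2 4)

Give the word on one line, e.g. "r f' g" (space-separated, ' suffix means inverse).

  after g': (1 3 2 6)(4 5)
  after f': (1 3 5 6)(2 4)

g' f'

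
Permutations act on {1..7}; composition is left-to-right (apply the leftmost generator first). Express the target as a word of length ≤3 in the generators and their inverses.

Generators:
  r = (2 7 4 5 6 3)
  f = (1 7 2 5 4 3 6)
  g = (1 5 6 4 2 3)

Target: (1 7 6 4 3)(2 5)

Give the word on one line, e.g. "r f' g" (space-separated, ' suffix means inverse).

  after f: (1 7 2 5 4 3 6)
  after f: (1 2 4 6 7 5 3)
  after r: (1 7 6 4 3)(2 5)

f f r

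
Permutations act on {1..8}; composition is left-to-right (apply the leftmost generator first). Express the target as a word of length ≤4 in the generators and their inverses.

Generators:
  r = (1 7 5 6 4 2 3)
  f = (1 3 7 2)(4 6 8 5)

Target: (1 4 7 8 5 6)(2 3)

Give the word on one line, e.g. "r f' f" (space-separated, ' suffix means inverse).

  after r: (1 7 5 6 4 2 3)
  after r: (1 5 4 3 7 6 2)
  after f: (1 4 7 8 5 6)(2 3)

r r f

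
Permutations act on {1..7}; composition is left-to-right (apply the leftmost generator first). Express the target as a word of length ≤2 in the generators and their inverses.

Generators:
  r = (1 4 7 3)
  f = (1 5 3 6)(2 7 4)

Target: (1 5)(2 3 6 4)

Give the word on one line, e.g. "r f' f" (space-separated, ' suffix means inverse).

f r

  after f: (1 5 3 6)(2 7 4)
  after r: (1 5)(2 3 6 4)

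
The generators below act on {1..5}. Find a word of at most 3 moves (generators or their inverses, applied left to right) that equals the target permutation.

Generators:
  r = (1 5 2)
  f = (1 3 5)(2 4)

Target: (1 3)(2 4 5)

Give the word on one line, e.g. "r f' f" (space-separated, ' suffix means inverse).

f r'

  after f: (1 3 5)(2 4)
  after r': (1 3)(2 4 5)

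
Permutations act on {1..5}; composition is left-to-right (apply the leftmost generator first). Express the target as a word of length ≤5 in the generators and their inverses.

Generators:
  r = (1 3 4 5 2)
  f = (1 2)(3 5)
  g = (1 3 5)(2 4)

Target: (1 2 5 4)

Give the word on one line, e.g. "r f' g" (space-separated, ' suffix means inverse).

  after g': (1 5 3)(2 4)
  after f: (1 3 2 4)
  after f: (1 5 3)(2 4)
  after r: (1 2 5 4)

g' f f r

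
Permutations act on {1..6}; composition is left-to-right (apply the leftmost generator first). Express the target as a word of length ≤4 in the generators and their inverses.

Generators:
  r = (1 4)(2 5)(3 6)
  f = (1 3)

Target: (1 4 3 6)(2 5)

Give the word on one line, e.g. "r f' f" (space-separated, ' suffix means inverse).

  after r': (1 4)(2 5)(3 6)
  after f': (1 4 3 6)(2 5)

r' f'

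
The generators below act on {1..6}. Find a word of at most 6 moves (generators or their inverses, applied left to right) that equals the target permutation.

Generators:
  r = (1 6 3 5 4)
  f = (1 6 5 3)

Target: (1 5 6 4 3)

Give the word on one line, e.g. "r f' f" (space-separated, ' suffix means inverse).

  after f: (1 6 5 3)
  after r': (3 4 5 6)
  after f': (1 3 4 6 5)
  after r: (1 5 6 4 3)

f r' f' r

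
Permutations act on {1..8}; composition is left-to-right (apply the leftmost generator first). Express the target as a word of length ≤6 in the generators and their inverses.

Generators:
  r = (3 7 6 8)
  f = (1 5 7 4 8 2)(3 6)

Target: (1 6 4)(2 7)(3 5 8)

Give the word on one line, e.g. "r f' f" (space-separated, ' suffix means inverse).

  after f': (1 2 8 4 7 5)(3 6)
  after f': (1 8 7)(2 4 5)
  after r: (1 3 7)(2 4 5)(6 8)
  after f': (1 6 4)(2 7)(3 5 8)

f' f' r f'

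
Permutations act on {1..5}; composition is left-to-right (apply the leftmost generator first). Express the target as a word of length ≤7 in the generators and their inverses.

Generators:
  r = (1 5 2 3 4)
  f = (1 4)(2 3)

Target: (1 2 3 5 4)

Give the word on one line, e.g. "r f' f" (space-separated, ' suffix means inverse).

r f r f f

  after r: (1 5 2 3 4)
  after f: (1 5 3)
  after r: (1 2 3 5 4)
  after f: (1 3 5)
  after f: (1 2 3 5 4)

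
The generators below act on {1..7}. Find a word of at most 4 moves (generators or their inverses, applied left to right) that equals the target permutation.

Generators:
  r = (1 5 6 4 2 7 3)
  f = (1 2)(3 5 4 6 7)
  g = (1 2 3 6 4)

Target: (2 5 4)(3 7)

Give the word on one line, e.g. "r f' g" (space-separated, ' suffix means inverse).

  after g: (1 2 3 6 4)
  after f: (2 5 4)(3 7)

g f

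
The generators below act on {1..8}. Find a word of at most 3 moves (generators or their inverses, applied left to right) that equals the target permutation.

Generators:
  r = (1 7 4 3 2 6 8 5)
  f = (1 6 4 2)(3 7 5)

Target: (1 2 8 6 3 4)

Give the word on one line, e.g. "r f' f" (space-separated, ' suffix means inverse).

  after r: (1 7 4 3 2 6 8 5)
  after r: (1 4 2 8)(3 6 5 7)
  after f: (1 2 8 6 3 4)

r r f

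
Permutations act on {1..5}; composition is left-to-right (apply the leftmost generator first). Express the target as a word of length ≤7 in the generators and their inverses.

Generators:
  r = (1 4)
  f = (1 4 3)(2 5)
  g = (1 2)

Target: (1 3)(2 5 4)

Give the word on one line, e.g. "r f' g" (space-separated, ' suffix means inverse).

r' f r g r'

  after r': (1 4)
  after f: (1 3)(2 5)
  after r: (1 3 4)(2 5)
  after g: (1 3 4 2 5)
  after r': (1 3)(2 5 4)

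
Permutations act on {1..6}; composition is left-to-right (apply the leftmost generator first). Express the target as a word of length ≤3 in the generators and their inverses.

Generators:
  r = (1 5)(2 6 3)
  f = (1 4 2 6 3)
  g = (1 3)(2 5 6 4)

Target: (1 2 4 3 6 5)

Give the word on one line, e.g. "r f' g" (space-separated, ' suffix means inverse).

  after r: (1 5)(2 6 3)
  after f': (1 5 3 4)
  after g': (1 2 4 3 6 5)

r f' g'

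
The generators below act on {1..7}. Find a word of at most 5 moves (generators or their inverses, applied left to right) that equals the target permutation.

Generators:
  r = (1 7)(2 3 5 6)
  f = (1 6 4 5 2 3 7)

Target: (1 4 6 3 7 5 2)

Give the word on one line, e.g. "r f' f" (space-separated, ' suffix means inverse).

f f r'

  after f: (1 6 4 5 2 3 7)
  after f: (1 4 2 7 6 5 3)
  after r': (1 4 6 3 7 5 2)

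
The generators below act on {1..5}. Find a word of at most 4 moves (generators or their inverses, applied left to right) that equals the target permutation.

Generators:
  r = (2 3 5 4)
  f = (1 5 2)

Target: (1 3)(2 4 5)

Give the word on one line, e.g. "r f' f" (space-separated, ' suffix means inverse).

  after f': (1 2 5)
  after r: (1 3 5)(2 4)
  after f: (1 3 2 4)
  after f: (1 3)(2 4 5)

f' r f f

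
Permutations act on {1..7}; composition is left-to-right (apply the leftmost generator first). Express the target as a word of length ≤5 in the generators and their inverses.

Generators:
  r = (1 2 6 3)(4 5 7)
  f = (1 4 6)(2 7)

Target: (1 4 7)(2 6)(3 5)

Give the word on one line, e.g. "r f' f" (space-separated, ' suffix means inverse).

r f r' r'

  after r: (1 2 6 3)(4 5 7)
  after f: (1 7 6 3 4 5 2)
  after r': (1 5)(2 3 7)
  after r': (1 4 7)(2 6)(3 5)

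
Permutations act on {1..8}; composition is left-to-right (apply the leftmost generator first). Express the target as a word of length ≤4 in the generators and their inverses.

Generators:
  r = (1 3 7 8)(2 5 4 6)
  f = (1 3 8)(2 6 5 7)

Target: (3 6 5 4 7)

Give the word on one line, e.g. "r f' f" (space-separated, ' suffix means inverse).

r f f

  after r: (1 3 7 8)(2 5 4 6)
  after f: (1 8 3 2 7)(4 5)
  after f: (3 6 5 4 7)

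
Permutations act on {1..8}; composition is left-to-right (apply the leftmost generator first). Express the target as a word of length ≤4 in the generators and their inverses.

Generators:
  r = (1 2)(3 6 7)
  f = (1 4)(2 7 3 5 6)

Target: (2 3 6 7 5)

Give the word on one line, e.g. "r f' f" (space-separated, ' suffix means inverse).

f f

  after f: (1 4)(2 7 3 5 6)
  after f: (2 3 6 7 5)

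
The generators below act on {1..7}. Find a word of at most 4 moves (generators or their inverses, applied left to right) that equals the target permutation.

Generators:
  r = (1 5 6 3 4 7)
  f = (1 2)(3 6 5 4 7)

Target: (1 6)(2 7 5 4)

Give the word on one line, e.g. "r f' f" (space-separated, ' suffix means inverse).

  after r: (1 5 6 3 4 7)
  after r: (1 6 4)(3 7 5)
  after f': (1 3 4 2)(5 7 6)
  after r': (1 6)(2 7 5 4)

r r f' r'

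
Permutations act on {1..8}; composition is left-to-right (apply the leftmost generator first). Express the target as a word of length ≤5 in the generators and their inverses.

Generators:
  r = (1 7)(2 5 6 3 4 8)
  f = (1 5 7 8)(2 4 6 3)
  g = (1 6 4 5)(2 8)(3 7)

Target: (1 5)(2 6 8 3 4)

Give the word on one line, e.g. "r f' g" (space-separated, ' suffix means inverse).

  after r': (1 7)(2 8 4 3 6 5)
  after g': (1 3)(4 7 5 8 6)
  after f': (1 6 2 3 8 4 5 7)
  after r': (1 5)(2 6 8 3 4)

r' g' f' r'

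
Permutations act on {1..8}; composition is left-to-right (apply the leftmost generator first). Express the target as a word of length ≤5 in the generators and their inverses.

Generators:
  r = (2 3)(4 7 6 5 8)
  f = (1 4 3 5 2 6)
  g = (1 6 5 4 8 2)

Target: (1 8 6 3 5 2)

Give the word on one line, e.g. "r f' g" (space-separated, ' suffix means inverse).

  after g: (1 6 5 4 8 2)
  after f': (1 2 6 3 4 8 5)
  after g': (1 8 6 3 5 2)

g f' g'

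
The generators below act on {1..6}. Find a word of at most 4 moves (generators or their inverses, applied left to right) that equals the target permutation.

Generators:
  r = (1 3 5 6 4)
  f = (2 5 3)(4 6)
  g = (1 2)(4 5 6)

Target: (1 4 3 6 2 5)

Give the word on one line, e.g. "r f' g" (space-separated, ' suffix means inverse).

r' r' f

  after r': (1 4 6 5 3)
  after r': (1 6 3 4 5)
  after f: (1 4 3 6 2 5)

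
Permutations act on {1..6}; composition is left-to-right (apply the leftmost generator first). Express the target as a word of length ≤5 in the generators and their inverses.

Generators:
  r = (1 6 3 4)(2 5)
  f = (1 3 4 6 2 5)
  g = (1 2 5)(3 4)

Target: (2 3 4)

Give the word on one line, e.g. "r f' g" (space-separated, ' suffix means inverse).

f' r r g

  after f': (1 5 2 6 4 3)
  after r: (1 2 3 6)
  after r: (1 5 2 4)
  after g: (2 3 4)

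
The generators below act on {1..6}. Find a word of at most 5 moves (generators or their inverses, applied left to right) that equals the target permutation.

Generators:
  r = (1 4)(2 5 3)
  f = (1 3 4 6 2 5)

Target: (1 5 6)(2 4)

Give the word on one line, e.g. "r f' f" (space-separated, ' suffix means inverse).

f r f

  after f: (1 3 4 6 2 5)
  after r: (1 2 3)(4 6 5)
  after f: (1 5 6)(2 4)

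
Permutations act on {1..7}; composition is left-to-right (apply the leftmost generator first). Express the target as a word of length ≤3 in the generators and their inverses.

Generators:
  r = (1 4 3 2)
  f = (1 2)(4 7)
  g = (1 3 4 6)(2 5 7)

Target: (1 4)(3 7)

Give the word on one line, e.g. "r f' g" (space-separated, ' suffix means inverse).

r' f r

  after r': (1 2 3 4)
  after f: (2 3 7 4)
  after r: (1 4)(3 7)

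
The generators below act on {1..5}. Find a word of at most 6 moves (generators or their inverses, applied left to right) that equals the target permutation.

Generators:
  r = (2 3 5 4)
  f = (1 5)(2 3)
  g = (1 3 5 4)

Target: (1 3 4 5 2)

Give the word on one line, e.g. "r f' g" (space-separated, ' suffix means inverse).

  after g: (1 3 5 4)
  after r: (1 5 2 3 4)
  after f': (3 4 5)
  after r': (2 4 3 5)
  after g: (1 3 4 5 2)

g r f' r' g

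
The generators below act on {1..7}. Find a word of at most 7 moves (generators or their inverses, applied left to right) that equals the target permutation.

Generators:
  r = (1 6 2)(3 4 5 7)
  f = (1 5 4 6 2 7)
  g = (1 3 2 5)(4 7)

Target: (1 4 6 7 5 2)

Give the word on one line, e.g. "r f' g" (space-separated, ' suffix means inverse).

  after r: (1 6 2)(3 4 5 7)
  after g': (1 6 3 7)(2 5 4)
  after f: (1 2 4 7 5 6 3)
  after g: (1 5 6 2 7)
  after f: (1 4 6 7 5 2)

r g' f g f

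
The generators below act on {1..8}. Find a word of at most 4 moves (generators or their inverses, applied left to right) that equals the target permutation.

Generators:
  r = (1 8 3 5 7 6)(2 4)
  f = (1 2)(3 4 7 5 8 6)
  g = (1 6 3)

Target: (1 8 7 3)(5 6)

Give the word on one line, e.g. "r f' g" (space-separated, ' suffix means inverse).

  after r': (1 6 7 5 3 8)(2 4)
  after g: (1 3 8 6 7 5)(2 4)
  after r': (1 8 7 3)(5 6)

r' g r'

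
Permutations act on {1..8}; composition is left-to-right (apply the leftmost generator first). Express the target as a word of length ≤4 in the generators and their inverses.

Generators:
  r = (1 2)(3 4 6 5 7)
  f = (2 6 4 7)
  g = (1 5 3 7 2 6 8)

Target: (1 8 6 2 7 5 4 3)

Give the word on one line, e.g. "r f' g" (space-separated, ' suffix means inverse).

g' r f r'

  after g': (1 8 6 2 7 3 5)
  after r: (1 8 5 2 3 7 4 6)
  after f: (1 8 5 6)(2 3)
  after r': (1 8 6 2 7 5 4 3)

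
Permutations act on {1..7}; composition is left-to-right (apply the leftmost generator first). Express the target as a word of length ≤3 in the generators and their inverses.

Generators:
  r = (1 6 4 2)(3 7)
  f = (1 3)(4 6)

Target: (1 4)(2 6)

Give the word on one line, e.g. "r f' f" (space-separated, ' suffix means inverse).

  after r': (1 2 4 6)(3 7)
  after r': (1 4)(2 6)

r' r'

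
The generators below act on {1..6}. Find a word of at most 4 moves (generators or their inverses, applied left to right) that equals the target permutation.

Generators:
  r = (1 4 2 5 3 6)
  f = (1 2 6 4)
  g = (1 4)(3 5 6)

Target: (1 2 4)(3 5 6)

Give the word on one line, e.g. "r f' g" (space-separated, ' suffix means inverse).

g r' f g'

  after g: (1 4)(3 5 6)
  after r': (2 4 6 5 3)
  after f: (1 2)(3 6 5)
  after g': (1 2 4)(3 5 6)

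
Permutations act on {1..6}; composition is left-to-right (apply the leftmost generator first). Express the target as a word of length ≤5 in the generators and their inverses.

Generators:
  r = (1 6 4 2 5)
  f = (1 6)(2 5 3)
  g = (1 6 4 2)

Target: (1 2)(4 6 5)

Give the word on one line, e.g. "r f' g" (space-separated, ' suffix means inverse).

  after r': (1 5 2 4 6)
  after r': (1 2 6 5 4)
  after f': (1 3 5 4 6 2)
  after f': (1 5 4)(2 6 3)
  after f': (1 2)(4 6 5)

r' r' f' f' f'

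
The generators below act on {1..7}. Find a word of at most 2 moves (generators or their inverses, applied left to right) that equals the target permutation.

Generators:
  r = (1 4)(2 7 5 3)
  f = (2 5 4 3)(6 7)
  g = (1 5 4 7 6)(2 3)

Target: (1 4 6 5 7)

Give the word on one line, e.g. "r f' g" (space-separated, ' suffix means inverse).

g g

  after g: (1 5 4 7 6)(2 3)
  after g: (1 4 6 5 7)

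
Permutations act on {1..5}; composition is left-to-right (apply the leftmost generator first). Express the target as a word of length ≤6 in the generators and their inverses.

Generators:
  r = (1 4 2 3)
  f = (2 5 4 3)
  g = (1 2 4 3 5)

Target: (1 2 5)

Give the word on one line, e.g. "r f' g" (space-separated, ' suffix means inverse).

  after g': (1 5 3 4 2)
  after r': (1 5 2 3)
  after f': (1 2 4 5 3)
  after r: (1 3 4 5)
  after f: (1 2 5)

g' r' f' r f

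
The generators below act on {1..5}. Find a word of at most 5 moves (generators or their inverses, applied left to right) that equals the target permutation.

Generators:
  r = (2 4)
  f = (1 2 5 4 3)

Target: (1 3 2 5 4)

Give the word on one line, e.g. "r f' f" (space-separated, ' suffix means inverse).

  after f': (1 3 4 5 2)
  after r': (1 3 2)(4 5)
  after f: (3 5)
  after r: (2 4)(3 5)
  after f': (1 3 2 5 4)

f' r' f r f'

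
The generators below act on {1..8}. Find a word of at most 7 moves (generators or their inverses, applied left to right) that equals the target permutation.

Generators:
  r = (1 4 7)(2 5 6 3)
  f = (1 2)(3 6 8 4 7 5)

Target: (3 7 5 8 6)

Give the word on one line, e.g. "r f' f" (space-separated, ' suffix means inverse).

f r' f' r' f

  after f: (1 2)(3 6 8 4 7 5)
  after r': (1 3 5 6 8)(2 7)
  after f': (1 5 3 7)(2 4 8)
  after r': (1 2)(3 4 8)(5 6)
  after f: (3 7 5 8 6)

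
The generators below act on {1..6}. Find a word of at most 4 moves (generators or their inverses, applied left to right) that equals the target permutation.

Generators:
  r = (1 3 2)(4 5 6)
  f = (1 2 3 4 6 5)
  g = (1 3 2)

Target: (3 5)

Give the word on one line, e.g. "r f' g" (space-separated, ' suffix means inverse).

r' f'

  after r': (1 2 3)(4 6 5)
  after f': (3 5)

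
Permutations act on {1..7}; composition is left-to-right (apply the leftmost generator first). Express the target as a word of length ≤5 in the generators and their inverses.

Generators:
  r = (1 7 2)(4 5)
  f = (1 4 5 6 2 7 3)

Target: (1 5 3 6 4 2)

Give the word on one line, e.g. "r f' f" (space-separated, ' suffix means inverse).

f f r' f

  after f: (1 4 5 6 2 7 3)
  after f: (1 5 2 3 4 6 7)
  after r': (1 4 6)(2 3 5 7)
  after f: (1 5 3 6 4 2)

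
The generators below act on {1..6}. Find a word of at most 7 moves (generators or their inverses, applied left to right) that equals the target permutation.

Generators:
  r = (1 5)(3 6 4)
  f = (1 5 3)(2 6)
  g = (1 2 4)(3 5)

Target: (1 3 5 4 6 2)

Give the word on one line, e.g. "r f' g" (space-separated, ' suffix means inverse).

  after f: (1 5 3)(2 6)
  after r: (2 4 3 5 6)
  after r: (1 5 4 6 2 3)
  after f': (2 5 4)
  after f': (1 3 5 4 6 2)

f r r f' f'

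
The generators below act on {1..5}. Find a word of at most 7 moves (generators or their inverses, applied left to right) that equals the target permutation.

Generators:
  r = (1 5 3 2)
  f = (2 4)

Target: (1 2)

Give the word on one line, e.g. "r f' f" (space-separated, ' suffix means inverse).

  after f': (2 4)
  after r': (1 2 4 3 5)
  after f: (1 4 3 5)
  after r: (1 4 2)
  after f': (1 2)

f' r' f r f'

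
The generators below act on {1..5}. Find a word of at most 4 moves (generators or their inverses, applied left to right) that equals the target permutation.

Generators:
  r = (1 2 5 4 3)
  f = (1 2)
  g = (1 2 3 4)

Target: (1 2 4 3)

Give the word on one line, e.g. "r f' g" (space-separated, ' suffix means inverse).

f g' f'

  after f: (1 2)
  after g': (2 4 3)
  after f': (1 2 4 3)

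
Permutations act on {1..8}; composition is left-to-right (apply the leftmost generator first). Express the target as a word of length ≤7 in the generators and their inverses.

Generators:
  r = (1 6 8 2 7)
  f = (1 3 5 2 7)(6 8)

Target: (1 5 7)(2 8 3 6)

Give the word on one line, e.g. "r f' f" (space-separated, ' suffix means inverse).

r' f f r' f

  after r': (1 7 2 8 6)
  after f: (2 6 3 5)
  after f: (1 3 2 8 6 5 7)
  after r': (1 3 8)(2 6 5)
  after f: (1 5 7)(2 8 3 6)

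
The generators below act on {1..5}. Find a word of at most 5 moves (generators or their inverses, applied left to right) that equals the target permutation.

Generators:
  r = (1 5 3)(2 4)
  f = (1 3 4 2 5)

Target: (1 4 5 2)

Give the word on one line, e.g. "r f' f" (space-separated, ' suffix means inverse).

f f f r

  after f: (1 3 4 2 5)
  after f: (1 4 5 3 2)
  after f: (1 2 3 5 4)
  after r: (1 4 5 2)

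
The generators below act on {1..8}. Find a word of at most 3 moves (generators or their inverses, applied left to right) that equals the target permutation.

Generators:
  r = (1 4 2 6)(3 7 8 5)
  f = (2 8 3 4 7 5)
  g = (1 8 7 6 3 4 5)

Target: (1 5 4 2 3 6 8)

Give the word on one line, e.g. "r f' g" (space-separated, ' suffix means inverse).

  after r: (1 4 2 6)(3 7 8 5)
  after g: (1 5 4 2 3 6 8)

r g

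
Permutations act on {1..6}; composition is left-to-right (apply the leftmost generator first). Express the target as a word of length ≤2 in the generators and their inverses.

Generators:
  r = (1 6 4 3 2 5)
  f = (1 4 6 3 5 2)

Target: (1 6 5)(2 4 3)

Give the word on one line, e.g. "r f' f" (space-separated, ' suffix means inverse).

f f

  after f: (1 4 6 3 5 2)
  after f: (1 6 5)(2 4 3)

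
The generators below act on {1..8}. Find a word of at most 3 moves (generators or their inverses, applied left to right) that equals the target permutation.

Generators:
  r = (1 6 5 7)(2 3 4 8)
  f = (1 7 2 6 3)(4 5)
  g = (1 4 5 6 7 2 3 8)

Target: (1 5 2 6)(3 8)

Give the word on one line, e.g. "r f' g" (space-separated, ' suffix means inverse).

g f'

  after g: (1 4 5 6 7 2 3 8)
  after f': (1 5 2 6)(3 8)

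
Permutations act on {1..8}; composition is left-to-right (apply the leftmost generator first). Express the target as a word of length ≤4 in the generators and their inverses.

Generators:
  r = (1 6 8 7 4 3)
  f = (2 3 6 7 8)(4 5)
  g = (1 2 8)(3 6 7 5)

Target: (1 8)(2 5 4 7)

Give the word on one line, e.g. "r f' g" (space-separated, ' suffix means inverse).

  after f: (2 3 6 7 8)(4 5)
  after g': (1 8)(2 5 4 7)

f g'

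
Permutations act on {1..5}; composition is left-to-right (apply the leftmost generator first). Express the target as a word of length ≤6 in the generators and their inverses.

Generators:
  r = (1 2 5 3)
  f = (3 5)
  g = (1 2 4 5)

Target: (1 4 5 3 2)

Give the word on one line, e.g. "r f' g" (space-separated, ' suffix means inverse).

  after r': (1 3 5 2)
  after r': (1 5)(2 3)
  after r': (1 2 5 3)
  after g: (1 4 5 3 2)

r' r' r' g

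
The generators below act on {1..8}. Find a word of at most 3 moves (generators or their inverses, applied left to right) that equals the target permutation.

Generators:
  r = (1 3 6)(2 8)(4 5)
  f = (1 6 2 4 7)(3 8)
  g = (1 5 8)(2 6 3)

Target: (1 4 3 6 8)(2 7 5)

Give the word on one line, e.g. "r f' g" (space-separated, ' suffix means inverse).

f' r f'

  after f': (1 7 4 2 6)(3 8)
  after r: (1 7 5 4 8 6 3 2)
  after f': (1 4 3 6 8)(2 7 5)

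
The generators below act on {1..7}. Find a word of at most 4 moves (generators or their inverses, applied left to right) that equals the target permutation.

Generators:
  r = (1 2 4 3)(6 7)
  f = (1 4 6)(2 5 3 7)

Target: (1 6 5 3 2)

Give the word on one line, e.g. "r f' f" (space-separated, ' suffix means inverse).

f r f r

  after f: (1 4 6)(2 5 3 7)
  after r: (1 3 6 2 5)(4 7)
  after f: (1 7 6 5 4 2 3)
  after r: (1 6 5 3 2)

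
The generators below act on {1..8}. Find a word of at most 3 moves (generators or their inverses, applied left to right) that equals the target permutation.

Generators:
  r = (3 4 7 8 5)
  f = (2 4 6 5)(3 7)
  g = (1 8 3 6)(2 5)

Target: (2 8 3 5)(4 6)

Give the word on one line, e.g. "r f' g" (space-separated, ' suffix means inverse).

  after f: (2 4 6 5)(3 7)
  after r: (2 7 4 6 3 8 5)
  after r: (2 8 3 5)(4 6)

f r r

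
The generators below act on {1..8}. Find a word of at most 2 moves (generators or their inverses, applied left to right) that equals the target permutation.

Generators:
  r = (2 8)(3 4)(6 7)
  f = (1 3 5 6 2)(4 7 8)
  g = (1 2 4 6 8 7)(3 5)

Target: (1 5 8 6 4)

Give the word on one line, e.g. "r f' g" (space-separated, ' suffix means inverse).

f g

  after f: (1 3 5 6 2)(4 7 8)
  after g: (1 5 8 6 4)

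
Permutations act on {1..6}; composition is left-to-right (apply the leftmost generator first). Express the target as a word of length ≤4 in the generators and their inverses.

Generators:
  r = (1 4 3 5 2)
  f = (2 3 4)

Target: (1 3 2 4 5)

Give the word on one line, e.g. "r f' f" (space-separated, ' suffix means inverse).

r r

  after r: (1 4 3 5 2)
  after r: (1 3 2 4 5)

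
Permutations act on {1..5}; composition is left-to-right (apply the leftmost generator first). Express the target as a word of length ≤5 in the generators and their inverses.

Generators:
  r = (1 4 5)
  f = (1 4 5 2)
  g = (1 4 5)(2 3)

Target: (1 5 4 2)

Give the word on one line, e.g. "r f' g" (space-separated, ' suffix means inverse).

  after g: (1 4 5)(2 3)
  after r: (1 5 4)(2 3)
  after r: (2 3)
  after g: (1 4 5)
  after f: (1 5 4 2)

g r r g f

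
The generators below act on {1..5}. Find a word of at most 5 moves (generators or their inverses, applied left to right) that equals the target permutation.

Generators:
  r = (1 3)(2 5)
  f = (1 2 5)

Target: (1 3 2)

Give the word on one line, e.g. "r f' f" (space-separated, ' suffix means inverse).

r' f r r

  after r': (1 3)(2 5)
  after f: (1 3 2)
  after r: (2 3 5)
  after r: (1 3 2)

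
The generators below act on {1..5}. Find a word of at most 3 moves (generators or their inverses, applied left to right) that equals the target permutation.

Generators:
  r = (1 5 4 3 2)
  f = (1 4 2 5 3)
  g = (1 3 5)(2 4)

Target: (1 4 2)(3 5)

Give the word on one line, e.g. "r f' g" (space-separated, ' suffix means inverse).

f' g r

  after f': (1 3 5 2 4)
  after g: (1 5 4 3)
  after r: (1 4 2)(3 5)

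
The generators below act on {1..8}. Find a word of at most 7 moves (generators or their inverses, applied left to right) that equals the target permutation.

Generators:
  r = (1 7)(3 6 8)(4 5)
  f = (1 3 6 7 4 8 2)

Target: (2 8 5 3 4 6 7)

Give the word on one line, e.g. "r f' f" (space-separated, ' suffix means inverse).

  after f': (1 2 8 4 7 6 3)
  after r: (1 2 3 7 8 5 4)
  after f: (2 6 7)(3 4)(5 8)
  after r': (1 7 2 3 5 6)(4 8)
  after r': (2 8 5 3 4 6 7)

f' r f r' r'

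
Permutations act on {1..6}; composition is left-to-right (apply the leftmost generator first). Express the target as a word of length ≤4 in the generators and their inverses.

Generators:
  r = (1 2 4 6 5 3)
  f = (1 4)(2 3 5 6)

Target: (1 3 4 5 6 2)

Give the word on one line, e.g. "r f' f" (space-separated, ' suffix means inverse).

  after f': (1 4)(2 6 5 3)
  after r': (1 2 4 3)
  after f: (1 3 4 5 6 2)

f' r' f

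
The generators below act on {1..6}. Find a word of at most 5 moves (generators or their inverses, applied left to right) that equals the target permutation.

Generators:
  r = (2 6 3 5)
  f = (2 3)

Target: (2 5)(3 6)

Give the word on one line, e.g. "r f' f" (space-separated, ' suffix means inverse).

r r r f'

  after r: (2 6 3 5)
  after r: (2 3)(5 6)
  after r: (2 5 3 6)
  after f': (2 5)(3 6)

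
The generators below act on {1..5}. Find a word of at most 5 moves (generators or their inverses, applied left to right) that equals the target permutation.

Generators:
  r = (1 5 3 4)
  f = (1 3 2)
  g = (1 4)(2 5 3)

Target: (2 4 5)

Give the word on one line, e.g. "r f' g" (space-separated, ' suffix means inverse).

  after g': (1 4)(2 3 5)
  after r': (1 3)(2 5)
  after r': (1 5 2)(3 4)
  after r': (2 4 5)

g' r' r' r'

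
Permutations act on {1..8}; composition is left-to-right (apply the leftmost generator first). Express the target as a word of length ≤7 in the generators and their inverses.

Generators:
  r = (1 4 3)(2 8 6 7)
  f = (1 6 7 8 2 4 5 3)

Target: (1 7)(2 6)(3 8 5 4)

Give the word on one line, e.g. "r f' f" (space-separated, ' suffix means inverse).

f' r' f' f' f'

  after f': (1 3 5 4 2 8 7 6)
  after r': (1 4 7 8 6 3 5)
  after f': (1 2 8)(3 4 6 5)
  after f': (1 8 3 2 7 6 4)
  after f': (1 7)(2 6)(3 8 5 4)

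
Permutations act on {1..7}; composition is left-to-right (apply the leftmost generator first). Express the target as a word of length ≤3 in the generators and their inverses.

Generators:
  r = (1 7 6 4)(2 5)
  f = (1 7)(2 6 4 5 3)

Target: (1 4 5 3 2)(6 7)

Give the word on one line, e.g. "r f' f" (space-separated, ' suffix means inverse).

f r r

  after f: (1 7)(2 6 4 5 3)
  after r: (1 6)(2 4)(3 5)
  after r: (1 4 5 3 2)(6 7)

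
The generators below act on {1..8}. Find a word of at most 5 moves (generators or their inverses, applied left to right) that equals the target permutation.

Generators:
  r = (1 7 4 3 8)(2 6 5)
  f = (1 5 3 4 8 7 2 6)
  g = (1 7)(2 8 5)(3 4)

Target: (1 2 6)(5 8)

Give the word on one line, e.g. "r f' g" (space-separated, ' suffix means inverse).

  after g: (1 7)(2 8 5)(3 4)
  after r': (2 3 7 8 6)
  after f': (1 6 7 4 3 8 2 5)
  after r': (1 2 6)(5 8)

g r' f' r'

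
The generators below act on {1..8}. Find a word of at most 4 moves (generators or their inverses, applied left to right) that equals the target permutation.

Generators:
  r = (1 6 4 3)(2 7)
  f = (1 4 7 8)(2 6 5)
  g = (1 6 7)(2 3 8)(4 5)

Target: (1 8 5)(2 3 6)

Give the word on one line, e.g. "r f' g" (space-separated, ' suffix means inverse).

g' r' g'

  after g': (1 7 6)(2 8 3)(4 5)
  after r': (1 2 8 4 5 6 3 7)
  after g': (1 8 5)(2 3 6)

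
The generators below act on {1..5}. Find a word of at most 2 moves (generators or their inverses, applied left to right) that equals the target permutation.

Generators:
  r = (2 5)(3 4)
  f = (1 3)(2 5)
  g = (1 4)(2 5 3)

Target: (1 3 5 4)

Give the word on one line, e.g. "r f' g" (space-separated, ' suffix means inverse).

  after g: (1 4)(2 5 3)
  after r': (1 3 5 4)

g r'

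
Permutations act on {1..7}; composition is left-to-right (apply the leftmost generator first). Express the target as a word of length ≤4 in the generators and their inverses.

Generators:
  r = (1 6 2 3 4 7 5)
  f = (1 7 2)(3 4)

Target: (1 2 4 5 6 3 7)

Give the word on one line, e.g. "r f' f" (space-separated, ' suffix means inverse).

r r

  after r: (1 6 2 3 4 7 5)
  after r: (1 2 4 5 6 3 7)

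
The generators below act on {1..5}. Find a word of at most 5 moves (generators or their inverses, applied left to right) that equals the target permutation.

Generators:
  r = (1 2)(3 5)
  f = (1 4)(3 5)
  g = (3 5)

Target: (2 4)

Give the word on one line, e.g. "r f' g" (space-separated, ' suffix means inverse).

g r f' r'

  after g: (3 5)
  after r: (1 2)
  after f': (1 2 4)(3 5)
  after r': (2 4)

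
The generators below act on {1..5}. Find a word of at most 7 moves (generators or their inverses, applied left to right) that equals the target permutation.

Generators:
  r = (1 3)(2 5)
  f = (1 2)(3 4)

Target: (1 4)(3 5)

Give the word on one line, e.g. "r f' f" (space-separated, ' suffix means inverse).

  after r: (1 3)(2 5)
  after f': (1 4 3 2 5)
  after r': (1 4)(3 5)
  after f: (1 3 5 4 2)
  after f: (1 4)(3 5)

r f' r' f f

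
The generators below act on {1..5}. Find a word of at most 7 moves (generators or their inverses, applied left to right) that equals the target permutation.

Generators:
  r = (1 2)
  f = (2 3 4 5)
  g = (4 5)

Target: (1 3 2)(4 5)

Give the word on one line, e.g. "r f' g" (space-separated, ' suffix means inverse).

  after g': (4 5)
  after f': (2 5 3)
  after r': (1 2 5 3)
  after f: (1 3)(4 5)
  after r': (1 3 2)(4 5)

g' f' r' f r'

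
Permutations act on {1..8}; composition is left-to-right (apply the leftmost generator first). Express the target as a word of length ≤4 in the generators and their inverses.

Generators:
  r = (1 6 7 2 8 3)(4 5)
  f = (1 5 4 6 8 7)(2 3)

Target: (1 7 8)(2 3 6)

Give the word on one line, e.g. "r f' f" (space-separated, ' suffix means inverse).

r r

  after r: (1 6 7 2 8 3)(4 5)
  after r: (1 7 8)(2 3 6)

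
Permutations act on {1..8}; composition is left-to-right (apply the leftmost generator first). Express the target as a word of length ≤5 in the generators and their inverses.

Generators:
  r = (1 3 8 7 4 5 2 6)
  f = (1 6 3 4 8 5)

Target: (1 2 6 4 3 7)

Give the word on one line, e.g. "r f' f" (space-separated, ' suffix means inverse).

r f' r'

  after r: (1 3 8 7 4 5 2 6)
  after f': (1 6 5 2)(3 4 8 7)
  after r': (1 2 6 4 3 7)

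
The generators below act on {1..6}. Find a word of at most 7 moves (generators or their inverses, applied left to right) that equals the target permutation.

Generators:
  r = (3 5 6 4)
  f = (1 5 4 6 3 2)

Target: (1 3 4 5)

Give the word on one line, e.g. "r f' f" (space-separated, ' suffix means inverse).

  after r: (3 5 6 4)
  after f: (1 5 3 4 2)
  after f: (1 4)(2 5)(3 6)
  after r': (1 6 4)(2 3 5)
  after f: (1 3 4 5)

r f f r' f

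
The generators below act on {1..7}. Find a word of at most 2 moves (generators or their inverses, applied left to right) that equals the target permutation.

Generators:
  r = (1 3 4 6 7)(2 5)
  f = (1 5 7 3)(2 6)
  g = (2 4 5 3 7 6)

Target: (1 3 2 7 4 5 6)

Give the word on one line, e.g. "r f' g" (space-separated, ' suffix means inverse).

  after g': (2 6 7 3 5 4)
  after r: (1 3 2 7 4 5 6)

g' r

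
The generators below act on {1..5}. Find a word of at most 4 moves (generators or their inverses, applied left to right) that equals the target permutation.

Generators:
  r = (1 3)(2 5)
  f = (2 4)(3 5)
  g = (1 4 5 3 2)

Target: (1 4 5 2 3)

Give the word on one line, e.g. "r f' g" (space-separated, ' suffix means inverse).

f r' f' g'

  after f: (2 4)(3 5)
  after r': (1 3 2 4 5)
  after f': (1 5)(3 4)
  after g': (1 4 5 2 3)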